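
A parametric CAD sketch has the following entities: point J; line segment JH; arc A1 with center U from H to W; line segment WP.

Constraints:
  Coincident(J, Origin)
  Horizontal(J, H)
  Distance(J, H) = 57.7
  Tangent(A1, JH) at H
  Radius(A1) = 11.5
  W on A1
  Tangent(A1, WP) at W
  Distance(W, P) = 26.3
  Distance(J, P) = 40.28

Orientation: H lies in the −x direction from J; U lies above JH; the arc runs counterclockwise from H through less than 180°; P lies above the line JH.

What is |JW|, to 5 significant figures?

49.027

Checks: |UW| = 11.50 ✓; ∠(UW, WP) = 90.00° ✓; |WP| = 26.30 ✓; |JP| = 40.28 ✓.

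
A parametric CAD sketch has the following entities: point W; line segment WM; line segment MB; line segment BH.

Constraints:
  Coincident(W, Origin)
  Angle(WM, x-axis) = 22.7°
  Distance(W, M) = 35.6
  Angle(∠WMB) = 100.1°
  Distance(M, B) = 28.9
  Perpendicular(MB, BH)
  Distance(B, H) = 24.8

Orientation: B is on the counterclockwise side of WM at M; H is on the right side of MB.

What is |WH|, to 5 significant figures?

69.404

W is at the origin; WM runs at 22.7° with length 35.6, so M = 35.6·(cos 22.7°, sin 22.7°) = (32.842, 13.738). ∠WMB = 100.1°, so MB runs at 22.7° + (180° − 100.1°) = 102.60° from the x-axis; with |MB| = 28.9, B = M + 28.9·(cos 102.60°, sin 102.60°) = (26.538, 41.942). The perpendicularity gives BH at right angles to MB; with |BH| = 24.8 on the right of MB, H = B + 24.8·(0.97592, 0.21814) = (50.741, 47.352). Then |WH| = |H − W| = 69.404.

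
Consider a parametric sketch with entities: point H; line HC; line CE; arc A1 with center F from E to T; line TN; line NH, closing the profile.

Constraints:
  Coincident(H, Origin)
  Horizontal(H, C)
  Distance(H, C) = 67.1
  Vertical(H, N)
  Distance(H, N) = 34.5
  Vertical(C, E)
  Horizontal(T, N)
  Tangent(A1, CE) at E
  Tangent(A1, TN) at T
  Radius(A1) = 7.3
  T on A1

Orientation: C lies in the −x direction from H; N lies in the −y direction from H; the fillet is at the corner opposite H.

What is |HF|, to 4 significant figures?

65.70

H is at the origin; H and C share the same y with |HC| = 67.1 and C on the −x side, so C = (-67.10, 0.000). HN is vertical with |HN| = 34.5 and N on the −y side, so N = (0.000, -34.50). The virtual corner opposite H is at (-67.10, -34.50). Tangency of A1 to CE means the radius FE is perpendicular to CE and tangency of A1 to TN means the radius FT is perpendicular to TN, with radius 7.3, so the center F sits 7.3 in from both sides at F = (-59.80, -27.20). Then |HF| = |F − H| = 65.70.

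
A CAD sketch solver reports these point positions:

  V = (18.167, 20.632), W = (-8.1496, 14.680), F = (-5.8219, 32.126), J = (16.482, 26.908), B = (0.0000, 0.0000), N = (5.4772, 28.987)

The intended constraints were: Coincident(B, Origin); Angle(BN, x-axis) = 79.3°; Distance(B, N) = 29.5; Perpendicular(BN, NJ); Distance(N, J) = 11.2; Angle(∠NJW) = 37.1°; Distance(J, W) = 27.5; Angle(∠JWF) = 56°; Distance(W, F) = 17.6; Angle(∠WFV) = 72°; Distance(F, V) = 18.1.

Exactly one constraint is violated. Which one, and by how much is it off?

Distance(F, V) = 18.1 — off by 8.50.

B = (0.00, 0.00) ✓; BN at 79.30° ✓; |BN| = 29.50 ✓; ∠(BN, NJ) = 90.00° ✓; |NJ| = 11.20 ✓; ∠NJW = 37.10° ✓; |JW| = 27.50 ✓; ∠JWF = 56.00° ✓; |WF| = 17.60 ✓; ∠WFV = 72.00° ✓; |FV| = 26.60 ✗.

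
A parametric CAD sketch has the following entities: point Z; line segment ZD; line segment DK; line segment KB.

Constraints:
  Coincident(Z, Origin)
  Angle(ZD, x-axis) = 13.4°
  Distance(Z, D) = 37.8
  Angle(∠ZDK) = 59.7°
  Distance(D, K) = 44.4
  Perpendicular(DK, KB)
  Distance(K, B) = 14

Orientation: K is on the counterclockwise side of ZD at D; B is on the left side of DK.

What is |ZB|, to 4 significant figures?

31.45

∠ZDK = 59.7°, so DK runs at 13.4° + (180° − 59.7°) = 133.7° from the x-axis; with |DK| = 44.4, K = D + 44.4·(cos 133.7°, sin 133.7°) = (6.096, 40.86). DK is perpendicular to KB; with |KB| = 14.0 on the left of DK, B = K + 14.0·(-0.7230, -0.6909) = (-4.026, 31.19). Then |ZB| = |B − Z| = 31.45.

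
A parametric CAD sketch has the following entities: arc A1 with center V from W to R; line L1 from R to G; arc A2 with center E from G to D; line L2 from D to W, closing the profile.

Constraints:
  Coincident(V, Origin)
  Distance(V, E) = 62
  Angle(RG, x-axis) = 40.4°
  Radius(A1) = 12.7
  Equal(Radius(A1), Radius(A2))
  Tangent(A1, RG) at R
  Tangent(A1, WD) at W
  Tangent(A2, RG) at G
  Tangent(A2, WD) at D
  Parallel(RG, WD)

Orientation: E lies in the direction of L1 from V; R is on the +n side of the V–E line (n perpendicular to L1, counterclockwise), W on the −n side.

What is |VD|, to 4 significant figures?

63.29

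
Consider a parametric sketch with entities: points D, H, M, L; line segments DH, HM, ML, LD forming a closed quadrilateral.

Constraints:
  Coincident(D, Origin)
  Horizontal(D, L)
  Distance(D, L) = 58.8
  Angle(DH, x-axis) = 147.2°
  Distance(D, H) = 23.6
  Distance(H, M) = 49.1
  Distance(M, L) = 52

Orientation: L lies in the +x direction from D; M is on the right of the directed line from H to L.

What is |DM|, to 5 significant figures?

27.150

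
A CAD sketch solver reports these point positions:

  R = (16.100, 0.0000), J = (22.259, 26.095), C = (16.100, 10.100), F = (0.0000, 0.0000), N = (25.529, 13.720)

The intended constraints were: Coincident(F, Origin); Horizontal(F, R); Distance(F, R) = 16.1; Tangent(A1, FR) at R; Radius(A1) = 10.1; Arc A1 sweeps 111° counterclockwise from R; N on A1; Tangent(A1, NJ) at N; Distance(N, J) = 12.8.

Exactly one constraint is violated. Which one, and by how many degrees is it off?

Tangent(A1, NJ) at N — off by 6.20°.

F = (0.00, 0.00) ✓; F.y = 0.00, R.y = 0.00 ✓; |FR| = 16.10 ✓; ∠(CR, RF) = 90.00° ✓; |CR| = 10.10 ✓; bearing(C→N) − bearing(C→R) = 111.0° ✓; |CN| = 10.10 ✓; ∠(CN, NJ) = 96.20° ✗; |NJ| = 12.80 ✓.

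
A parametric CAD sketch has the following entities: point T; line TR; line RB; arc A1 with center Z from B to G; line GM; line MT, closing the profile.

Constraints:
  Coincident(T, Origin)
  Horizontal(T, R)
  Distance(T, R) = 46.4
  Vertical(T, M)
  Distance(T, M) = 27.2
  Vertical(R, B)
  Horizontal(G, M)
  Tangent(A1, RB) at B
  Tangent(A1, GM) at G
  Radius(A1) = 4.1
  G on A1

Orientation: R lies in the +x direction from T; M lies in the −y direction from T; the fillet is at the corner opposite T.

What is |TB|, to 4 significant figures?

51.83

T is at the origin; TR is horizontal with |TR| = 46.4 and R on the +x side, so R = (46.40, 0.000). TM is vertical with |TM| = 27.2 and M on the −y side, so M = (0.000, -27.20). The virtual corner opposite T is at (46.40, -27.20). Since A1 is tangent to RB there, ZB ⟂ RB and tangency of A1 to GM means the radius ZG is perpendicular to GM, with radius 4.1, so the center Z sits 4.1 in from both sides at Z = (42.30, -23.10). That places the tangent points at B = (46.40, -23.10) on RB and G = (42.30, -27.20) on GM. Then |TB| = |B − T| = 51.83.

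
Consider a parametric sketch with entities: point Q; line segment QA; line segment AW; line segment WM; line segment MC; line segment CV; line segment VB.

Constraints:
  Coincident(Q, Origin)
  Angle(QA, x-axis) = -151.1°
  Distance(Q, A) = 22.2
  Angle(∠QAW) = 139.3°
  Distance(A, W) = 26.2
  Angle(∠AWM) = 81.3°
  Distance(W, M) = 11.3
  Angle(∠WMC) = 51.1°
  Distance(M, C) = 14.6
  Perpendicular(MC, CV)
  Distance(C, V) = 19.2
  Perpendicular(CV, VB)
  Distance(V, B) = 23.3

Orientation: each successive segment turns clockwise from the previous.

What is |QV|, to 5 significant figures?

53.059

∠WMC = 51.1° gives MC at -59.400° from the x-axis; with |MC| = 14.6, C = (-33.692, -7.3535). MC is perpendicular to CV, so CV runs at -149.40°; with |CV| = 19.2, V = (-50.219, -17.127). Then |QV| = |V − Q| = 53.059.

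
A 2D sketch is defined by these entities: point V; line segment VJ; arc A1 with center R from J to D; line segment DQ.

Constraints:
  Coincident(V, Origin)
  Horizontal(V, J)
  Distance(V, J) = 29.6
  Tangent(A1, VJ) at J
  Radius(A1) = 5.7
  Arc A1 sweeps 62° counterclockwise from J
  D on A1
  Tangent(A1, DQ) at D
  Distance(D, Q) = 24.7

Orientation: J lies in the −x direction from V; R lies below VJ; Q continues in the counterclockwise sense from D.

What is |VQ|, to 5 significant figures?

52.476

On A1, J sits at bearing 90° from R; a 62° counterclockwise sweep puts D at bearing 152°, so D = R + 5.7·(cos 152°, sin 152°) = (-34.633, -3.0240). A1 meets DQ tangentially, so RD is at right angles to DQ, so DQ runs along (−sin 152°, cos 152°); with |DQ| = 24.7, Q = (-46.229, -24.833). Then |VQ| = |Q − V| = 52.476.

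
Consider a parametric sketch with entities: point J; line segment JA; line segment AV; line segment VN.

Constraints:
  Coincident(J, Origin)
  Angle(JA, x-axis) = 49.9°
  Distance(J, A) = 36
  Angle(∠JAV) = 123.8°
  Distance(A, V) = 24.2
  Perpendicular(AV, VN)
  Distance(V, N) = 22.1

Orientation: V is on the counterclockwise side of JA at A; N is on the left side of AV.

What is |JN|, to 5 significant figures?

44.912

J is at the origin; JA runs at 49.9° with length 36.0, so A = 36.0·(cos 49.9°, sin 49.9°) = (23.188, 27.537). ∠JAV = 123.8°, so AV runs at 49.9° + (180° − 123.8°) = 106.10° from the x-axis; with |AV| = 24.2, V = A + 24.2·(cos 106.10°, sin 106.10°) = (16.477, 50.788). AV is perpendicular to VN; with |VN| = 22.1 on the left of AV, N = V + 22.1·(-0.96078, -0.27731) = (-4.7558, 44.659). Then |JN| = |N − J| = 44.912.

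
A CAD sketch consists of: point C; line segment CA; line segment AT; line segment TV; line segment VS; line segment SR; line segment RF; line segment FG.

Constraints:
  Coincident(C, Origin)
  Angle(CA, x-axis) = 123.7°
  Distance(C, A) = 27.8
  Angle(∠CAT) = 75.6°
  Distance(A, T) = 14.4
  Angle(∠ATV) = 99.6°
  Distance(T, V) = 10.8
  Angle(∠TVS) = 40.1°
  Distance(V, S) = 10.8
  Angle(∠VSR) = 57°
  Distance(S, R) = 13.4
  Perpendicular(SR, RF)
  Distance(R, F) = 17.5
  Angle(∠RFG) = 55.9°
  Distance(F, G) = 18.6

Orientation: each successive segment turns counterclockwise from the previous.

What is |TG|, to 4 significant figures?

12.70

C is at the origin; CA runs at 123.7° with length 27.8, so A = (-15.42, 23.13). ∠CAT = 75.6° gives AT at -131.9° from the x-axis; with |AT| = 14.4, T = (-25.04, 12.41). ∠ATV = 99.6° gives TV at -51.50° from the x-axis; with |TV| = 10.8, V = (-18.32, 3.958). ∠TVS = 40.1° gives VS at 88.40° from the x-axis; with |VS| = 10.8, S = (-18.02, 14.75). ∠VSR = 57.0° gives SR at -148.6° from the x-axis; with |SR| = 13.4, R = (-29.45, 7.772). The perpendicularity gives RF at right angles to SR, so RF runs at -58.60°; with |RF| = 17.5, F = (-20.34, -7.165). ∠RFG = 55.9° gives FG at 65.50° from the x-axis; with |FG| = 18.6, G = (-12.62, 9.760). Then |TG| = |G − T| = 12.70.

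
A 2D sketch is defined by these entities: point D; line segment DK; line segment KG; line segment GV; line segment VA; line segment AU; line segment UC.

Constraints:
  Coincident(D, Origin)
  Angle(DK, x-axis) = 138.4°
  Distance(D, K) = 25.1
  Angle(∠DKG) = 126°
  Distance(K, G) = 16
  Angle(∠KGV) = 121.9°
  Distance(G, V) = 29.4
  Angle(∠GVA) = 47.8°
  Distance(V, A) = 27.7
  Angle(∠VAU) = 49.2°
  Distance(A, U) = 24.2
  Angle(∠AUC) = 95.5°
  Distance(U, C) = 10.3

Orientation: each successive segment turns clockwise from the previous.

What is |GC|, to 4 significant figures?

18.79

D is at the origin; DK runs at 138.4° with length 25.1, so K = (-18.77, 16.66). ∠DKG = 126.0° gives KG at 84.40° from the x-axis; with |KG| = 16.0, G = (-17.21, 32.59). ∠KGV = 121.9° gives GV at 26.30° from the x-axis; with |GV| = 29.4, V = (9.148, 45.61). ∠GVA = 47.8° gives VA at -105.9° from the x-axis; with |VA| = 27.7, A = (1.560, 18.97). ∠VAU = 49.2° gives AU at 123.3° from the x-axis; with |AU| = 24.2, U = (-11.73, 39.20). ∠AUC = 95.5° gives UC at 38.80° from the x-axis; with |UC| = 10.3, C = (-3.700, 45.65). Then |GC| = |C − G| = 18.79.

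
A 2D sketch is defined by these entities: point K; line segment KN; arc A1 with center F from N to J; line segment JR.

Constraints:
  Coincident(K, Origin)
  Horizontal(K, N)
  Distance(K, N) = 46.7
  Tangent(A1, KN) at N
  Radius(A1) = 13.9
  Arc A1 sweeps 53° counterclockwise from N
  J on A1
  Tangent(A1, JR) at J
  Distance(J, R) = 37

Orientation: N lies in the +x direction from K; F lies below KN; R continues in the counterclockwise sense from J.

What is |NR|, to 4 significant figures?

48.42

On A1, N sits at bearing 90° from F; a 53° counterclockwise sweep puts J at bearing 143°, so J = F + 13.9·(cos 143°, sin 143°) = (35.60, -5.535). Tangency of A1 to JR means the radius FJ is perpendicular to JR, so JR runs along (−sin 143°, cos 143°); with |JR| = 37.0, R = (13.33, -35.08). Then |NR| = |R − N| = 48.42.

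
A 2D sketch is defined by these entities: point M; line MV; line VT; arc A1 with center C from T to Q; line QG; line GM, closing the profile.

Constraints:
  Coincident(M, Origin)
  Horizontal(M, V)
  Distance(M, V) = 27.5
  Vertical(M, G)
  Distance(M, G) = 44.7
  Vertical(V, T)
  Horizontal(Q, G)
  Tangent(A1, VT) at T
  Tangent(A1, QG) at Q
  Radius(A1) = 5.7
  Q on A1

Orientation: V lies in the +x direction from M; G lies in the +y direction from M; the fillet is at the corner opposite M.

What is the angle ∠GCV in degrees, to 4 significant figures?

113.0°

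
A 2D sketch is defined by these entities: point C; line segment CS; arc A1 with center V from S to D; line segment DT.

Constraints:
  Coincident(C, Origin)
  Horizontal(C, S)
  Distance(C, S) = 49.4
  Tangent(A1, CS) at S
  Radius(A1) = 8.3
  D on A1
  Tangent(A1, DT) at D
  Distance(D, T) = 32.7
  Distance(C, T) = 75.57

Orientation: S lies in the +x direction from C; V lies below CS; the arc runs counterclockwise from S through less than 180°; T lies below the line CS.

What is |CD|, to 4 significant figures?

45.44

Checks: |CS| = 49.40 ✓; ∠(VS, SC) = 90.00° ✓; |VD| = 8.300 ✓; ∠(VD, DT) = 90.00° ✓; |DT| = 32.70 ✓; |CT| = 75.57 ✓.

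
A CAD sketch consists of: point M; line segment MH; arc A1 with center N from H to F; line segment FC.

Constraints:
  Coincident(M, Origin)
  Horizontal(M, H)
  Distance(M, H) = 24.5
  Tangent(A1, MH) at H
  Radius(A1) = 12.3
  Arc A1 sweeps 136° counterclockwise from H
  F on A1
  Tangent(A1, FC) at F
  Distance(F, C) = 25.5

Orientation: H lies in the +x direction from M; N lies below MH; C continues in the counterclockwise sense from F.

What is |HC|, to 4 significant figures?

40.08

On A1, H sits at bearing 90° from N; a 136° counterclockwise sweep puts F at bearing 226°, so F = N + 12.3·(cos 226°, sin 226°) = (15.96, -21.15). The tangent condition forces NF to be normal to FC, so FC runs along (−sin 226°, cos 226°); with |FC| = 25.5, C = (34.30, -38.86). Then |HC| = |C − H| = 40.08.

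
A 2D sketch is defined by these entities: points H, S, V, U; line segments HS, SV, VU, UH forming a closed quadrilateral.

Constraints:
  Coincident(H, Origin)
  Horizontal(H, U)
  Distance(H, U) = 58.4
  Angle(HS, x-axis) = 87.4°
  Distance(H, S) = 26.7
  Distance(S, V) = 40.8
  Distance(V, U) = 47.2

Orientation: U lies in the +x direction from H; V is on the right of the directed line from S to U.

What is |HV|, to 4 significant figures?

17.89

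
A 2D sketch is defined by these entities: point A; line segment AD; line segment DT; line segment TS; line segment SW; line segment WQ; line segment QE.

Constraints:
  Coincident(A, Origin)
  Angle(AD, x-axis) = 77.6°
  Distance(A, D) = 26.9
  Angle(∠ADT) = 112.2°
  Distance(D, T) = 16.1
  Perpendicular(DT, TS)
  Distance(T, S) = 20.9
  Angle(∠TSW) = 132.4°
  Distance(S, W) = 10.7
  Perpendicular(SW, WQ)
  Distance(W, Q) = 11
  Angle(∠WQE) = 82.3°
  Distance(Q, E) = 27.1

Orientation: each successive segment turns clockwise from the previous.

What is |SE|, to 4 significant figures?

17.76

A is at the origin; AD runs at 77.6° with length 26.9, so D = (5.776, 26.27). ∠ADT = 112.2° gives DT at 9.800° from the x-axis; with |DT| = 16.1, T = (21.64, 29.01). DT ⟂ TS, so TS runs at -80.20°; with |TS| = 20.9, S = (25.20, 8.418). ∠TSW = 132.4° gives SW at -127.8° from the x-axis; with |SW| = 10.7, W = (18.64, -0.03683). The perpendicularity gives WQ at right angles to SW, so WQ runs at 142.2°; with |WQ| = 11.0, Q = (9.949, 6.705). ∠WQE = 82.3° gives QE at 44.50° from the x-axis; with |QE| = 27.1, E = (29.28, 25.70). Then |SE| = |E − S| = 17.76.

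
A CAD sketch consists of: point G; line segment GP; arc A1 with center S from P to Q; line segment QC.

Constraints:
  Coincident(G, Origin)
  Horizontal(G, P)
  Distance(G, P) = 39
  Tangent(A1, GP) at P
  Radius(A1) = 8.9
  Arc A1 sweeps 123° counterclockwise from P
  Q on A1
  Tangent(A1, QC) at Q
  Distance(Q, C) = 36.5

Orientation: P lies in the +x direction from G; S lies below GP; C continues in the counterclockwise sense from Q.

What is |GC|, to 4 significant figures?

67.91

G is at the origin; G and P share the same y with |GP| = 39.0 and P on the +x side, so P = (39.00, 0.000). A1 meets GP tangentially, so SP is at right angles to GP, so S = P + (0, -8.9) = (39.00, -8.900). On A1, P sits at bearing 90° from S; a 123° counterclockwise sweep puts Q at bearing 213°, so Q = S + 8.9·(cos 213°, sin 213°) = (31.54, -13.75). Since A1 is tangent to QC there, SQ ⟂ QC, so QC runs along (−sin 213°, cos 213°); with |QC| = 36.5, C = (51.42, -44.36). Then |GC| = |C − G| = 67.91.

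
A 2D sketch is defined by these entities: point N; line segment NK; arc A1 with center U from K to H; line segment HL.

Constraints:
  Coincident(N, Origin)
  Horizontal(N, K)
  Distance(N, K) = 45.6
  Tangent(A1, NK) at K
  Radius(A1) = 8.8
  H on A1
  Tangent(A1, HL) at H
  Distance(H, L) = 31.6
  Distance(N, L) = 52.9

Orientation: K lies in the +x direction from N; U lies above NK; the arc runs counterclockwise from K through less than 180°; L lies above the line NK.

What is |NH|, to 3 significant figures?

54.6

Checks: N.y = 0.00, K.y = 0.00 ✓; |UH| = 8.800 ✓; ∠(UH, HL) = 90.00° ✓; |HL| = 31.60 ✓; |NL| = 52.90 ✓.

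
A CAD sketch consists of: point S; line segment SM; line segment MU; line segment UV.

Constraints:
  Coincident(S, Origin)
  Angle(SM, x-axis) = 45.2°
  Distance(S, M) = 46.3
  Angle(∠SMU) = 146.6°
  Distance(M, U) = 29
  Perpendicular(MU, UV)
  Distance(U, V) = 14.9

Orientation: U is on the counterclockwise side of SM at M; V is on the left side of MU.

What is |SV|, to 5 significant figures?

68.477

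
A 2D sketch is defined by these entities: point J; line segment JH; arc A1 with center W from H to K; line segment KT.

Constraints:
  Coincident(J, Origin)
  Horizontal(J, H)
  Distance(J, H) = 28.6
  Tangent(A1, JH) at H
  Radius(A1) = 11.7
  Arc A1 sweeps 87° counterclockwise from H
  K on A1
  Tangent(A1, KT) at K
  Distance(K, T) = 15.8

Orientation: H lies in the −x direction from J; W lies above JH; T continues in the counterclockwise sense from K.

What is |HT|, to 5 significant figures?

29.636

J is at the origin; JH is horizontal with |JH| = 28.6 and H on the −x side, so H = (-28.600, 0.0000). The tangent condition forces WH to be normal to JH, so W = H + (0, 11.7) = (-28.600, 11.700). On A1, H sits at bearing -90° from W; an 87° counterclockwise sweep puts K at bearing -3°, so K = W + 11.7·(cos -3°, sin -3°) = (-16.916, 11.088). Tangency of A1 to KT means the radius WK is perpendicular to KT, so KT runs along (−sin -3°, cos -3°); with |KT| = 15.8, T = (-16.089, 26.866). Then |HT| = |T − H| = 29.636.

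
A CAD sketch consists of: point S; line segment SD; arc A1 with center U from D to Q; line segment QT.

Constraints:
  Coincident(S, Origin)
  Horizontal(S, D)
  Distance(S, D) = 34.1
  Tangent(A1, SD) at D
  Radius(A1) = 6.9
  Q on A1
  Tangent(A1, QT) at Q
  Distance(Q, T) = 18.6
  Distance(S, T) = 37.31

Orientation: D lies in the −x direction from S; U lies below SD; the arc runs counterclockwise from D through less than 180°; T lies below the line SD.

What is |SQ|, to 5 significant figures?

40.954

S is at the origin; SD is horizontal with |SD| = 34.1 and D on the −x side, so D = (-34.100, 0.0000). A1 meets SD tangentially, so UD is at right angles to SD, so U = D + (0, -6.9) = (-34.100, -6.9000). Since UQ ⟂ QT (tangency), |UT| = √(6.9² + 18.6²) = 19.839 regardless of where Q sits on A1. So T lies on both circle(S, 37.31) and circle(U, 19.839); the below-SD intersection is T = (-27.227, -25.510). Q is the foot of the tangent from T: Q = (-39.337, -11.393).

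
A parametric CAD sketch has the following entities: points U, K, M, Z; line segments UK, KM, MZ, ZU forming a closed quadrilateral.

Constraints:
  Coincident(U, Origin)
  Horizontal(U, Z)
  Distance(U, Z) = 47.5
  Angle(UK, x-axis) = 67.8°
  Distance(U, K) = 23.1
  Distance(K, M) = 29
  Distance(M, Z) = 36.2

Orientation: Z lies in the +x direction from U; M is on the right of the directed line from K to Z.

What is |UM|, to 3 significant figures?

14.2

U is at the origin; UZ is horizontal with |UZ| = 47.5 and Z in +x, so Z = (47.5, 0). UK runs at 67.8° with |UK| = 23.1, so K = (8.73, 21.4). M is determined by |KM| = 29.0 and |MZ| = 36.2 together: it lies at the intersection of circle(K, 29.0) and circle(Z, 36.2). With |KZ| = 44.3, the foot of the radical line on KZ is 16.8 from K and the perpendicular offset is √(29.0² − 16.8²) = 23.6. Taking the right-of-KZ solution: M = (12.1, -7.42).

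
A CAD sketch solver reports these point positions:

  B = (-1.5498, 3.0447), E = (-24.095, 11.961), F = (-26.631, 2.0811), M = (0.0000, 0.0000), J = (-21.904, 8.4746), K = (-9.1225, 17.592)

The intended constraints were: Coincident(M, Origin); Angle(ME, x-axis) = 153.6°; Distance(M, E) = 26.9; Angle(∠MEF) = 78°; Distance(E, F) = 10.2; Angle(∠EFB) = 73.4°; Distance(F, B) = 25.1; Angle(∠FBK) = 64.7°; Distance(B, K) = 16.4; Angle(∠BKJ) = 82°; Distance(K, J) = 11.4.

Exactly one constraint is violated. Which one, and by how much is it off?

Distance(K, J) = 11.4 — off by 4.30.

M = (0.00, 0.00) ✓; ME at 153.6° ✓; |ME| = 26.90 ✓; ∠MEF = 78.00° ✓; |EF| = 10.20 ✓; ∠EFB = 73.40° ✓; |FB| = 25.10 ✓; ∠FBK = 64.70° ✓; |BK| = 16.40 ✓; ∠BKJ = 82.00° ✓; |KJ| = 15.70 ✗.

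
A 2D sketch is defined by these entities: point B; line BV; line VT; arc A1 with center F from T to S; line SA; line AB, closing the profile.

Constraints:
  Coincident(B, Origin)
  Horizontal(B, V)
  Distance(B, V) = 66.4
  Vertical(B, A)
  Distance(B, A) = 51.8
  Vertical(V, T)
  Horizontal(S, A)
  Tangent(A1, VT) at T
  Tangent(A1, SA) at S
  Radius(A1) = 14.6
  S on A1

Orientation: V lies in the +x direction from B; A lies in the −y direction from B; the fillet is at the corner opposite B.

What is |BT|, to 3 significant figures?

76.1

B is at the origin; BV is horizontal with |BV| = 66.4 and V on the +x side, so V = (66.4, 0.00). B and A share the same x with |BA| = 51.8 and A on the −y side, so A = (0.00, -51.8). The virtual corner opposite B is at (66.4, -51.8). Since A1 is tangent to VT there, FT ⟂ VT and since A1 is tangent to SA there, FS ⟂ SA, with radius 14.6, so the center F sits 14.6 in from both sides at F = (51.8, -37.2). That places the tangent points at T = (66.4, -37.2) on VT and S = (51.8, -51.8) on SA. Then |BT| = |T − B| = 76.1.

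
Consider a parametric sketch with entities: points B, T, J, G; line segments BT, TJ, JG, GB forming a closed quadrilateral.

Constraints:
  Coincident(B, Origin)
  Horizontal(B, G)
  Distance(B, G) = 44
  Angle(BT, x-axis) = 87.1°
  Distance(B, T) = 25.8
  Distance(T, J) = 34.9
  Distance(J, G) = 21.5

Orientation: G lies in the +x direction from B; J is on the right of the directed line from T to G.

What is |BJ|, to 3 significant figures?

22.7

Checks: |TJ| = 34.90 ✓; |JG| = 21.50 ✓.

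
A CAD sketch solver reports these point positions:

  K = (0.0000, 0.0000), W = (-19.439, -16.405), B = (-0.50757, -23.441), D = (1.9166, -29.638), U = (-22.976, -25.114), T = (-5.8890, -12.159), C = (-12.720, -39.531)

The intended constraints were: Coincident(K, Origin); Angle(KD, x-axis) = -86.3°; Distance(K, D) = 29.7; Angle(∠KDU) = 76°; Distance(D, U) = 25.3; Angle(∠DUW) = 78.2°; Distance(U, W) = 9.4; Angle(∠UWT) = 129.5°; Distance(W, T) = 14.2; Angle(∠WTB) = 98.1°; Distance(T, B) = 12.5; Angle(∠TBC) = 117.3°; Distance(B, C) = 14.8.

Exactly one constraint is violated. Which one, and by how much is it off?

Distance(B, C) = 14.8 — off by 5.40.

K = (0.00, 0.00) ✓; KD at -86.30° ✓; |KD| = 29.70 ✓; ∠KDU = 76.00° ✓; |DU| = 25.30 ✓; ∠DUW = 78.20° ✓; |UW| = 9.400 ✓; ∠UWT = 129.5° ✓; |WT| = 14.20 ✓; ∠WTB = 98.10° ✓; |TB| = 12.50 ✓; ∠TBC = 117.3° ✓; |BC| = 20.20 ✗.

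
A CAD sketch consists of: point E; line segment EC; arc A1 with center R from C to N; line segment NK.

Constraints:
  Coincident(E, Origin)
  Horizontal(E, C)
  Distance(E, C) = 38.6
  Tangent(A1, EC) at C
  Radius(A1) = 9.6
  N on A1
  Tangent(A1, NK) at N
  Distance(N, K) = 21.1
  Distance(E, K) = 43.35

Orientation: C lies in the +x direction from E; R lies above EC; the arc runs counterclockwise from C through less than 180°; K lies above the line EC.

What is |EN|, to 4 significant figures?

48.19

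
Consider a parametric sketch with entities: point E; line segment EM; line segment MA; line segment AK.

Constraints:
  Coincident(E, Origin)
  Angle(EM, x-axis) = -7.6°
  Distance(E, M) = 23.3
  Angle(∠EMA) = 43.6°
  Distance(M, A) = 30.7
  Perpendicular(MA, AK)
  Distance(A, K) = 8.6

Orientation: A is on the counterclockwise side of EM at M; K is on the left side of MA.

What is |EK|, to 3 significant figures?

15.7

E is at the origin; EM runs at -7.6° with length 23.3, so M = 23.3·(cos -7.6°, sin -7.6°) = (23.1, -3.08). ∠EMA = 43.6°, so MA runs at -7.6° + (180° − 43.6°) = 129° from the x-axis; with |MA| = 30.7, A = M + 30.7·(cos 129°, sin 129°) = (3.86, 20.8). MA is perpendicular to AK; with |AK| = 8.6 on the left of MA, K = A + 8.6·(-0.779, -0.627) = (-2.84, 15.5). Then |EK| = |K − E| = 15.7.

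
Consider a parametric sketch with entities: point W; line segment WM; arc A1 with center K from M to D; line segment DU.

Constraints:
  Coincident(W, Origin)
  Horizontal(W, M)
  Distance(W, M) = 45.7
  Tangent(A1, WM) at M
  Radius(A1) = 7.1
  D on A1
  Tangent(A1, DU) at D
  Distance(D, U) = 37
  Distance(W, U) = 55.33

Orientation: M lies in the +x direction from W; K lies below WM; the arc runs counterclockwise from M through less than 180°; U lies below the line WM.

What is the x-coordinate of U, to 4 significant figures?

34.67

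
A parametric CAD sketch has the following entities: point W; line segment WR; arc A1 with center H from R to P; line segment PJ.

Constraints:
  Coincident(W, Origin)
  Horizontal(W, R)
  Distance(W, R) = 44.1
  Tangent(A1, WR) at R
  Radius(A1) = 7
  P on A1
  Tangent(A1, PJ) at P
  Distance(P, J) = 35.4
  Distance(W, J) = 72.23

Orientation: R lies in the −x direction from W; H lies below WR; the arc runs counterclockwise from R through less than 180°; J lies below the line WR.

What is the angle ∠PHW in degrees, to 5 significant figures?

154.59°

W is at the origin; WR is horizontal with |WR| = 44.1 and R on the −x side, so R = (-44.100, 0.0000). Tangency of A1 to WR means the radius HR is perpendicular to WR, so H = R + (0, -7) = (-44.100, -7.0000). Since HP ⟂ PJ (tangency), |HJ| = √(7.0² + 35.4²) = 36.085 regardless of where P sits on A1. So J lies on both circle(W, 72.23) and circle(H, 36.085); the below-WR intersection is J = (-60.805, -38.986). P is the foot of the tangent from J: P = (-50.815, -5.0246).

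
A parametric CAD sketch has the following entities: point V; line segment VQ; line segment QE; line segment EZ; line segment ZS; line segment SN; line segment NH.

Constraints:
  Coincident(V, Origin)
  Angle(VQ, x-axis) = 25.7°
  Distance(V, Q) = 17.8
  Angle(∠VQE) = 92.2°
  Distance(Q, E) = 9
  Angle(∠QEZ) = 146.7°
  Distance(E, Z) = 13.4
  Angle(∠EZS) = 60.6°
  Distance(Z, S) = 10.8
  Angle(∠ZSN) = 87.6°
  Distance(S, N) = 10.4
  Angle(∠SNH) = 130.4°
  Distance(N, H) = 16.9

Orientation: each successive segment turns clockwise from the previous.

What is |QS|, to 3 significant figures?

16.2

V is at the origin; VQ runs at 25.7° with length 17.8, so Q = (16.0, 7.72). ∠VQE = 92.2° gives QE at -62.1° from the x-axis; with |QE| = 9.0, E = (20.3, -0.235). ∠QEZ = 146.7° gives EZ at -95.4° from the x-axis; with |EZ| = 13.4, Z = (19.0, -13.6). ∠EZS = 60.6° gives ZS at 145° from the x-axis; with |ZS| = 10.8, S = (10.1, -7.41). Then |QS| = |S − Q| = 16.2.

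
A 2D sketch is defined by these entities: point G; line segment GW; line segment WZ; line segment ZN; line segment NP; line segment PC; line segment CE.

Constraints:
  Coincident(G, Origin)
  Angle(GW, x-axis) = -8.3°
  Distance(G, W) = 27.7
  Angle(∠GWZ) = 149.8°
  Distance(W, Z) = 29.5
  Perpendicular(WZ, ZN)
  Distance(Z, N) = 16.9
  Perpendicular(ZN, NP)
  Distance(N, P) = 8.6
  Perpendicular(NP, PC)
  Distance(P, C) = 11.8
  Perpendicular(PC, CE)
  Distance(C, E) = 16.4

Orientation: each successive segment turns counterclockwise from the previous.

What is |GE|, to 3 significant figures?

61.9

G is at the origin; GW runs at -8.3° with length 27.7, so W = (27.4, -4.00). ∠GWZ = 149.8° gives WZ at 21.9° from the x-axis; with |WZ| = 29.5, Z = (54.8, 7.00). WZ ⟂ ZN, so ZN runs at 112°; with |ZN| = 16.9, N = (48.5, 22.7). ZN is perpendicular to NP, so NP runs at -158°; with |NP| = 8.6, P = (40.5, 19.5). The perpendicularity gives PC at right angles to NP, so PC runs at -68.1°; with |PC| = 11.8, C = (44.9, 8.53). PC is perpendicular to CE, so CE runs at 21.9°; with |CE| = 16.4, E = (60.1, 14.6). Then |GE| = |E − G| = 61.9.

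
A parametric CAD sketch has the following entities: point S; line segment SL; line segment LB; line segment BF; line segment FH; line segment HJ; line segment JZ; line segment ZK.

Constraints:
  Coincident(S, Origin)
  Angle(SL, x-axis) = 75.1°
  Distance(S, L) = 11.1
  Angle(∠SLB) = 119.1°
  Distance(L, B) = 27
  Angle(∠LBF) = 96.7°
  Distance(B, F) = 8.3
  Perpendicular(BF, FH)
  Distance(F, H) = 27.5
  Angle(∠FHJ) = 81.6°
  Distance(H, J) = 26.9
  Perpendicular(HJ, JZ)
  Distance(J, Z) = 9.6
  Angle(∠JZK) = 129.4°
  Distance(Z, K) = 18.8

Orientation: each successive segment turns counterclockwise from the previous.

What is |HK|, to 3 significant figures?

24.8

S is at the origin; SL runs at 75.1° with length 11.1, so L = (2.85, 10.7). ∠SLB = 119.1° gives LB at 136° from the x-axis; with |LB| = 27.0, B = (-16.6, 29.5). ∠LBF = 96.7° gives BF at -141° from the x-axis; with |BF| = 8.3, F = (-23.0, 24.2). The perpendicularity gives FH at right angles to BF, so FH runs at -50.7°; with |FH| = 27.5, H = (-5.57, 2.94). ∠FHJ = 81.6° gives HJ at 47.7° from the x-axis; with |HJ| = 26.9, J = (12.5, 22.8). HJ ⟂ JZ, so JZ runs at 138°; with |JZ| = 9.6, Z = (5.43, 29.3). ∠JZK = 129.4° gives ZK at -172° from the x-axis; with |ZK| = 18.8, K = (-13.2, 26.6). Then |HK| = |K − H| = 24.8.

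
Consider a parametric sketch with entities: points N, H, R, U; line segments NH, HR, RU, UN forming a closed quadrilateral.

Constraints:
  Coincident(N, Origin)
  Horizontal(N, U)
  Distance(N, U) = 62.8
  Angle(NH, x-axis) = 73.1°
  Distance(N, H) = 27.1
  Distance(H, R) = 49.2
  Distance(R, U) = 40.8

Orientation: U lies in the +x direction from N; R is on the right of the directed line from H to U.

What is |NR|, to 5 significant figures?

33.206

Checks: |HR| = 49.20 ✓; |RU| = 40.80 ✓.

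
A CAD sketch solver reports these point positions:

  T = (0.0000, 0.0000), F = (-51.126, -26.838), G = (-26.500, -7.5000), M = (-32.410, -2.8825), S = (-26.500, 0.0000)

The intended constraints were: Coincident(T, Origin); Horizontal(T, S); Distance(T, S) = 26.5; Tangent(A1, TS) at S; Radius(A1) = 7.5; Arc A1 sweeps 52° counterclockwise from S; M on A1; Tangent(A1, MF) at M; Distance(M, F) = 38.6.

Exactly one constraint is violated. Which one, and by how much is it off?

Distance(M, F) = 38.6 — off by 8.20.

T = (0.00, 0.00) ✓; T.y = 0.00, S.y = 0.00 ✓; |TS| = 26.50 ✓; ∠(GS, ST) = 90.00° ✓; |GS| = 7.500 ✓; bearing(G→M) − bearing(G→S) = 52.00° ✓; |GM| = 7.500 ✓; ∠(GM, MF) = 90.00° ✓; |MF| = 30.40 ✗.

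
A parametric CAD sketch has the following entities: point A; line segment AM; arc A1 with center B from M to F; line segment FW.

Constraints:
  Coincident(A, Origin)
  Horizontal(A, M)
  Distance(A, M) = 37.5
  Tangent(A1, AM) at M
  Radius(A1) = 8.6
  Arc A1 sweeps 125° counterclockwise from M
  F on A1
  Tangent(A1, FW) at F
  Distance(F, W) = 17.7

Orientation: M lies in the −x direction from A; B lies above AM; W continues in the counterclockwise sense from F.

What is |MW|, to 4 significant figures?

28.20

A is at the origin; AM is horizontal with |AM| = 37.5 and M on the −x side, so M = (-37.50, 0.000). Tangency of A1 to AM means the radius BM is perpendicular to AM, so B = M + (0, 8.6) = (-37.50, 8.600). On A1, M sits at bearing -90° from B; a 125° counterclockwise sweep puts F at bearing 35°, so F = B + 8.6·(cos 35°, sin 35°) = (-30.46, 13.53). Tangency of A1 to FW means the radius BF is perpendicular to FW, so FW runs along (−sin 35°, cos 35°); with |FW| = 17.7, W = (-40.61, 28.03). Then |MW| = |W − M| = 28.20.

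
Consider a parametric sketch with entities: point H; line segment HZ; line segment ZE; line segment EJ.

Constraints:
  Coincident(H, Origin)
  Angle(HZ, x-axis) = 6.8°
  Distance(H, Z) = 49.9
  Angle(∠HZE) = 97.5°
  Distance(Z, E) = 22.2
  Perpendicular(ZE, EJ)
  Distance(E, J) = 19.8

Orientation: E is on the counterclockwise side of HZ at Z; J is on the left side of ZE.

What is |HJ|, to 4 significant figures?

41.29

∠HZE = 97.5°, so ZE runs at 6.8° + (180° − 97.5°) = 89.30° from the x-axis; with |ZE| = 22.2, E = Z + 22.2·(cos 89.30°, sin 89.30°) = (49.82, 28.11). ZE ⟂ EJ; with |EJ| = 19.8 on the left of ZE, J = E + 19.8·(-0.9999, 0.01222) = (30.02, 28.35). Then |HJ| = |J − H| = 41.29.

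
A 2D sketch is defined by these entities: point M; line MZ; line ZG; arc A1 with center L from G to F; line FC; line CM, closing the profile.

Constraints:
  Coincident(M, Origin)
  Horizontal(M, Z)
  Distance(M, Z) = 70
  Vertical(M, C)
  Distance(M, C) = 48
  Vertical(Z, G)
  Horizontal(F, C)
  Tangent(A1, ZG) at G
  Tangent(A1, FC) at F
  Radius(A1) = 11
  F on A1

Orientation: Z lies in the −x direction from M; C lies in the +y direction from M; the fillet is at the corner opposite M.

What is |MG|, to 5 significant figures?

79.177

M is at the origin; M and Z share the same y with |MZ| = 70.0 and Z on the −x side, so Z = (-70.000, 0.0000). M and C share the same x with |MC| = 48.0 and C on the +y side, so C = (0.0000, 48.000). The virtual corner opposite M is at (-70.000, 48.000). The tangent condition forces LG to be normal to ZG and A1 meets FC tangentially, so LF is at right angles to FC, with radius 11.0, so the center L sits 11.0 in from both sides at L = (-59.000, 37.000). That places the tangent points at G = (-70.000, 37.000) on ZG and F = (-59.000, 48.000) on FC. Then |MG| = |G − M| = 79.177.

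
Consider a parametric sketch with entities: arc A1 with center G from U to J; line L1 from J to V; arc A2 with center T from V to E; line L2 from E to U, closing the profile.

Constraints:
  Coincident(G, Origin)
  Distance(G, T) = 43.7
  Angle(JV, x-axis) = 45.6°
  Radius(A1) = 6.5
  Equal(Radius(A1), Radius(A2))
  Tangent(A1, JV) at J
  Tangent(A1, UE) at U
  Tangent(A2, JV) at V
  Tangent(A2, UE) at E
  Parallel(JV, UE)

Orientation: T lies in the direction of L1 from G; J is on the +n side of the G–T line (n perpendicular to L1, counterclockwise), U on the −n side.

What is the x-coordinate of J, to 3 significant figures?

-4.64

The slot axis is L1's direction at 45.6°, so u = (cos 45.6°, sin 45.6°) = (0.700, 0.714) and n = (−sin 45.6°, cos 45.6°) = (-0.714, 0.700). G is at the origin and T lies 43.7 along u from G, so T = 43.7·u = (30.6, 31.2). Tangency of A1 to both parallel lines with radius 6.5 puts J and U at G ± 6.5·n: J = (-4.64, 4.55), U = (4.64, -4.55). So J.x = -4.64.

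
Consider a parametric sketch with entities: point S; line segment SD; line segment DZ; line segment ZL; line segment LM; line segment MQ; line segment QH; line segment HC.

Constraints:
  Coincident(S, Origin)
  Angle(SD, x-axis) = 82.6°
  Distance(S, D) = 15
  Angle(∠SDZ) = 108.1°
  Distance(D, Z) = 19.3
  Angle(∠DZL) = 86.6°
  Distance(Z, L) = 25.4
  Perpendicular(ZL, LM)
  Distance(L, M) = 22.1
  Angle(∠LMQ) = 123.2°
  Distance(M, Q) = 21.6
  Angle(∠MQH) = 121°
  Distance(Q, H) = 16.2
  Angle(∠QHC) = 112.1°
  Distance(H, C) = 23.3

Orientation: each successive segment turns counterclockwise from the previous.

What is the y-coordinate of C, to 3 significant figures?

27.2

S is at the origin; SD runs at 82.6° with length 15.0, so D = (1.93, 14.9). ∠SDZ = 108.1° gives DZ at 154° from the x-axis; with |DZ| = 19.3, Z = (-15.5, 23.2). ∠DZL = 86.6° gives ZL at -112° from the x-axis; with |ZL| = 25.4, L = (-25.0, -0.350). ZL is perpendicular to LM, so LM runs at -22.1°; with |LM| = 22.1, M = (-4.57, -8.66). ∠LMQ = 123.2° gives MQ at 34.7° from the x-axis; with |MQ| = 21.6, Q = (13.2, 3.63). ∠MQH = 121.0° gives QH at 93.7° from the x-axis; with |QH| = 16.2, H = (12.1, 19.8). ∠QHC = 112.1° gives HC at 162° from the x-axis; with |HC| = 23.3, C = (-9.96, 27.2). So C.y = 27.2.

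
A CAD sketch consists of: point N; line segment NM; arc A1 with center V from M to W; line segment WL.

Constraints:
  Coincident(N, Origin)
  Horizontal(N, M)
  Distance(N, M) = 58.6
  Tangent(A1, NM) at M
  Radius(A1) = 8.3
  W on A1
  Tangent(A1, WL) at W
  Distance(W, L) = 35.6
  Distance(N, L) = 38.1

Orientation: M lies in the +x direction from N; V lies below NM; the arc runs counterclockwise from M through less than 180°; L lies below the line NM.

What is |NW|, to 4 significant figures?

52.93

Checks: |VW| = 8.300 ✓; ∠(VW, WL) = 90.00° ✓; |WL| = 35.60 ✓; |NL| = 38.10 ✓.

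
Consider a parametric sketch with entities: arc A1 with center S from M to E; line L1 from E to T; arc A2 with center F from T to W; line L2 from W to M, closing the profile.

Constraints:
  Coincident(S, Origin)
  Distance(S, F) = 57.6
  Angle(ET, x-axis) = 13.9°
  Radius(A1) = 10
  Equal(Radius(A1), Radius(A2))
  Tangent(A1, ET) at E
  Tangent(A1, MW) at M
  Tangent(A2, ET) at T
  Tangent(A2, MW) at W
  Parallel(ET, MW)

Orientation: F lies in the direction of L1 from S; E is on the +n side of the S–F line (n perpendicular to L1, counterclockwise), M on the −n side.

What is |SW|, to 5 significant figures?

58.462

The slot axis is L1's direction at 13.9°, so u = (cos 13.9°, sin 13.9°) = (0.97072, 0.24023) and n = (−sin 13.9°, cos 13.9°) = (-0.24023, 0.97072). S is at the origin and F lies 57.6 along u from S, so F = 57.6·u = (55.913, 13.837). Tangency of A1 to both parallel lines with radius 10.0 puts E and M at S ± 10.0·n: E = (-2.4023, 9.7072), M = (2.4023, -9.7072). Equal radii place T and W the same way about F: T = F + 10.0·n = (53.511, 23.544), W = F − 10.0·n = (58.316, 4.1300). Then |SW| = |W − S| = 58.462.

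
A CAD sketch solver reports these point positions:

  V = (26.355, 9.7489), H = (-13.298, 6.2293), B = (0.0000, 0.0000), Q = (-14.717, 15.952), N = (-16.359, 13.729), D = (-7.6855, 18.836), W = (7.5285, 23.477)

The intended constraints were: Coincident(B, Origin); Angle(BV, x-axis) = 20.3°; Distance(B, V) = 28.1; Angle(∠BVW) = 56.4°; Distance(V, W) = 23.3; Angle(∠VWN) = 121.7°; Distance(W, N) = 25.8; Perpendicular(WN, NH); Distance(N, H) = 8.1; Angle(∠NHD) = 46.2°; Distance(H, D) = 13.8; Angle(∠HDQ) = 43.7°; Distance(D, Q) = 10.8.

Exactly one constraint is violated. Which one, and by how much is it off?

Distance(D, Q) = 10.8 — off by 3.20.

B = (0.00, 0.00) ✓; BV at 20.30° ✓; |BV| = 28.10 ✓; ∠BVW = 56.40° ✓; |VW| = 23.30 ✓; ∠VWN = 121.7° ✓; |WN| = 25.80 ✓; ∠(WN, NH) = 90.00° ✓; |NH| = 8.100 ✓; ∠NHD = 46.20° ✓; |HD| = 13.80 ✓; ∠HDQ = 43.70° ✓; |DQ| = 7.600 ✗.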